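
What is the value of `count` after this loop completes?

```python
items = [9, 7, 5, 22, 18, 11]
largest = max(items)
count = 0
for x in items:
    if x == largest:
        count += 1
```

Count of max value 22 in [9, 7, 5, 22, 18, 11]
`count` takes the values: 0 → 1

Answer: 1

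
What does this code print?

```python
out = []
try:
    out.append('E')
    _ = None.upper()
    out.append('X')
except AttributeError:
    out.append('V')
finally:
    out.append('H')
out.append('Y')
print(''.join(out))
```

Execution trace: 'E' (try body) → 'V' (except AttributeError) → 'H' (finally) → 'Y' (after the try/except). Output: EVHY

Answer: EVHY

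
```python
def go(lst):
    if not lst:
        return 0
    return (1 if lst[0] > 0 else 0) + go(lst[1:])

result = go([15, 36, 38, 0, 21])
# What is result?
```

Count of positive elements in [15, 36, 38, 0, 21] = 4

Answer: 4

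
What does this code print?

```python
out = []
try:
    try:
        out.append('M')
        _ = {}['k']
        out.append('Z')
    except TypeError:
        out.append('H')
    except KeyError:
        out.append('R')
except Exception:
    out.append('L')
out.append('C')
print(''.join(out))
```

Execution trace: 'M' (inner try body) → 'R' (inner except KeyError) → 'C' (after the try/except). Output: MRC

Answer: MRC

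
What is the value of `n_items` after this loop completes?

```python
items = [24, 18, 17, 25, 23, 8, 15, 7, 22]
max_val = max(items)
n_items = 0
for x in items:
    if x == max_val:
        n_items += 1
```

Count of max value 25 in [24, 18, 17, 25, 23, 8, 15, 7, 22]
`n_items` takes the values: 0 → 1

Answer: 1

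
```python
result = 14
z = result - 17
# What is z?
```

Trace:
`result = 14` → result = 14
`z = result - 17` → z = -3
So z = -3

Answer: -3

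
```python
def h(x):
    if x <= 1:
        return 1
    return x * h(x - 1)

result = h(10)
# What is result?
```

h(10) = 10 * 9 * 8 * 7 * 6 * 5 * 4 * 3 * 2 * 1 = 3628800

Answer: 3628800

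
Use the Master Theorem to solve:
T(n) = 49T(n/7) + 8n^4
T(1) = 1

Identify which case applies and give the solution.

a=49, b=7, f(n)=8n^4. log_7(49) = 2. Since c=4 > 2 and the regularity condition holds (49(n/7)^4 = (49/7^4)n^4 with 49/7^4 < 1), Case 3 applies: T(n) = Θ(f(n)) = O(n^4).

Answer: O(n^4) - Case 3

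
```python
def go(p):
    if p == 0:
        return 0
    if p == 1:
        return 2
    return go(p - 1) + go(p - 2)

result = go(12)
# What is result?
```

Build up from base cases: go(0)=0, go(1)=2, go(2)=2, go(3)=4, go(4)=6, go(5)=10, go(6)=16, ..., go(12)=288

Answer: 288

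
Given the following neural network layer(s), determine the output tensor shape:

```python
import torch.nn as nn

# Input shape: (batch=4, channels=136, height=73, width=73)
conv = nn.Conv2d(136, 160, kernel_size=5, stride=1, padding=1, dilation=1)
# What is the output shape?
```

Input: (4, 136, 73, 73) -> Output: (4, 160, 71, 71)

Answer: (4, 160, 71, 71)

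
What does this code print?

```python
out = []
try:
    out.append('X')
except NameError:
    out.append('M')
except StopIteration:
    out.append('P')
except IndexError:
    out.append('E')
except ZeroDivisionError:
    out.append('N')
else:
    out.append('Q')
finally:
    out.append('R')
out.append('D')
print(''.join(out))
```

Execution trace: 'X' (try body, no exception) → 'Q' (else) → 'R' (finally) → 'D' (after the try/except). Output: XQRD

Answer: XQRD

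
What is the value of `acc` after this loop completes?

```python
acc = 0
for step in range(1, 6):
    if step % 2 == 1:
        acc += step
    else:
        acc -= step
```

Add odd, subtract even
`acc` takes the values: 0 → 1 → -1 → 2 → -2 → 3

Answer: 3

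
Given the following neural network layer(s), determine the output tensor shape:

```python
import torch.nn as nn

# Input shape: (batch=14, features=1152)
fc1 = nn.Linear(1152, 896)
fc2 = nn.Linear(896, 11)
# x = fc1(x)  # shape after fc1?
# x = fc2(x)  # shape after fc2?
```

Input: (14, 1152) -> after fc1: (14, 896) -> Output: (14, 11)

Answer: (14, 11)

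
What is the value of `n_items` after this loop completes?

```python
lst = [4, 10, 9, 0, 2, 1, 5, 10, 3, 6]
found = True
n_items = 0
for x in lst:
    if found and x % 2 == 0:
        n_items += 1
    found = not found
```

Count even values at even positions
`n_items` takes the values: 0 → 1 → 2

Answer: 2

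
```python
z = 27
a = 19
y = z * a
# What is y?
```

Trace:
`z = 27` → z = 27
`a = 19` → a = 19
`y = z * a` → y = 513
So y = 513

Answer: 513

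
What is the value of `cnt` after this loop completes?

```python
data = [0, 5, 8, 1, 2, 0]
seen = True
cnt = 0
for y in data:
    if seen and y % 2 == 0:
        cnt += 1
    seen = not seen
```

Count even values at even positions
`cnt` takes the values: 0 → 1 → 2 → 3

Answer: 3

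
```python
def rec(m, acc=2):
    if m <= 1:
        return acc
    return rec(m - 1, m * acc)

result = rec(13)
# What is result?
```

Accumulator trace (n, acc): (13, 2) -> (12, 26) -> (11, 312) -> (10, 3432) -> (9, 34320) -> (8, 308880) -> (7, 2471040) -> (6, 17297280) -> (5, 103783680) -> (4, 518918400) -> (3, 2075673600) -> (2, 6227020800) -> (1, 12454041600) -> return 12454041600

Answer: 12454041600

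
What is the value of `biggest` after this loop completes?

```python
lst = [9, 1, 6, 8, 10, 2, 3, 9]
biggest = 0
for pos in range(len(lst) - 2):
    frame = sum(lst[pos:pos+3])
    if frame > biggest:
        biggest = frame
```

Max sum of 3-element window in [9, 1, 6, 8, 10, 2, 3, 9]
`biggest` takes the values: 0 → 16 → 24

Answer: 24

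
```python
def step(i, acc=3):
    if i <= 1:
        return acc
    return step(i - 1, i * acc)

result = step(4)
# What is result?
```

Accumulator trace (n, acc): (4, 3) -> (3, 12) -> (2, 36) -> (1, 72) -> return 72

Answer: 72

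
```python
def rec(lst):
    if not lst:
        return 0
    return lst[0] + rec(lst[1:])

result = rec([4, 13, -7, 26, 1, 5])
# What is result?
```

4 + 13 + (-7) + 26 + 1 + 5 + 0 = 42

Answer: 42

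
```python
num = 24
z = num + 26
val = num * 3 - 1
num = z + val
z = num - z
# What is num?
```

Trace:
`num = 24` → num = 24
`z = num + 26` → z = 50
`val = num * 3 - 1` → val = 71
`num = z + val` → num = 121
`z = num - z` → z = 71
So num = 121

Answer: 121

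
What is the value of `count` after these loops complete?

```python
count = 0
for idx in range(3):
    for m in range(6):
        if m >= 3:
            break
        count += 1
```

Inner breaks at 3, outer runs 3 times
`count` takes the values: 0 → 1 → 2 → 3 → 4 → 5 → 6 → 7 → 8 → 9

Answer: 9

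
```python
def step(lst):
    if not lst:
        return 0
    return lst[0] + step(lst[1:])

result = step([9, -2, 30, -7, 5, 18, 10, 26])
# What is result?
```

9 + (-2) + 30 + (-7) + 5 + 18 + 10 + 26 + 0 = 89

Answer: 89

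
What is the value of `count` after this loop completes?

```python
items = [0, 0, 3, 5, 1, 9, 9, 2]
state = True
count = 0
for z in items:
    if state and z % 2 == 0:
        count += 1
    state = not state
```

Count even values at even positions
`count` takes the values: 0 → 1

Answer: 1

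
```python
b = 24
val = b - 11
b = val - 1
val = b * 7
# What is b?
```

Trace:
`b = 24` → b = 24
`val = b - 11` → val = 13
`b = val - 1` → b = 12
`val = b * 7` → val = 84
So b = 12

Answer: 12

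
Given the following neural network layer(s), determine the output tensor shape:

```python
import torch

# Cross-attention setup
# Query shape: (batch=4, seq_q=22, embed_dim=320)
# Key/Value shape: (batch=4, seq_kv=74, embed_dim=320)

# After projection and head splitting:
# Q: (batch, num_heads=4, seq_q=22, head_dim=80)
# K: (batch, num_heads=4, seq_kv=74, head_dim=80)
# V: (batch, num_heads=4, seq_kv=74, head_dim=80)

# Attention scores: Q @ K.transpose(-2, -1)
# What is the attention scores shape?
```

Input: (4, 22, 320) -> Output: (4, 4, 22, 74)

Answer: (4, 4, 22, 74)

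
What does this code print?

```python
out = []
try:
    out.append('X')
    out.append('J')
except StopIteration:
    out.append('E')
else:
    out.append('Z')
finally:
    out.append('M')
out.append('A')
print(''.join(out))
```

Execution trace: 'X' (try body) → 'J' (try body, no exception) → 'Z' (else) → 'M' (finally) → 'A' (after the try/except). Output: XJZMA

Answer: XJZMA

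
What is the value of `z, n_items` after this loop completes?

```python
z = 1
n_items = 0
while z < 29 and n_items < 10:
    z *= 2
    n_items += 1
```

Double until >= 29 or 10 iterations
`z, n_items` takes the values: (1, 0) → (2, 0) → (2, 1) → (4, 1) → (4, 2) → (8, 2) → (8, 3) → (16, 3) → (16, 4) → (32, 4) → (32, 5)

Answer: 32, 5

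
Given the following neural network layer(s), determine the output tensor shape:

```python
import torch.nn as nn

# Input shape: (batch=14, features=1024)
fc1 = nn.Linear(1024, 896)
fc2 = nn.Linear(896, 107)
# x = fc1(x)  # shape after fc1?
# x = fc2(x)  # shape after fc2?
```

Input: (14, 1024) -> after fc1: (14, 896) -> Output: (14, 107)

Answer: (14, 107)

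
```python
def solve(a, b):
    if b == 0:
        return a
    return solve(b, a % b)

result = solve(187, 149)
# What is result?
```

solve(187, 149) -> solve(149, 38) -> solve(38, 35) -> solve(35, 3) -> solve(3, 2) -> solve(2, 1) -> solve(1, 0) -> 1

Answer: 1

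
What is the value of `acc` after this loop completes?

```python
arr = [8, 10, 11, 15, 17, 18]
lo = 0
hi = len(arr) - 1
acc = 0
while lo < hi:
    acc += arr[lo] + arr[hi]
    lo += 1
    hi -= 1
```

Sum of pairs from ends
`acc` takes the values: 0 → 26 → 53 → 79

Answer: 79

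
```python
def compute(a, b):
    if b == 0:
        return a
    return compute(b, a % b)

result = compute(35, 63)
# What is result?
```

compute(35, 63) -> compute(63, 35) -> compute(35, 28) -> compute(28, 7) -> compute(7, 0) -> 7

Answer: 7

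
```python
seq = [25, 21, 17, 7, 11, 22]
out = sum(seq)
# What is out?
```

Trace:
`seq = [25, 21, 17, 7, 11, 22]` → seq = [25, 21, 17, 7, 11, 22]
`out = sum(seq)` → out = 103
So out = 103

Answer: 103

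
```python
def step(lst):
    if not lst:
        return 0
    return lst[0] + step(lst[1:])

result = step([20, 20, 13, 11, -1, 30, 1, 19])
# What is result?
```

20 + 20 + 13 + 11 + (-1) + 30 + 1 + 19 + 0 = 113

Answer: 113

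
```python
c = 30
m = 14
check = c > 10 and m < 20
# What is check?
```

Trace:
`c = 30` → c = 30
`m = 14` → m = 14
`check = c > 10 and m < 20` → check = True
So check = True

Answer: True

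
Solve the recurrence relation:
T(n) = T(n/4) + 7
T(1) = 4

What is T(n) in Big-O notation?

Each step divides n by 4 and adds 7. After log_4(n) steps we reach T(1)=4. So T(n) = 7·log_4(n) + 4 = O(log n).

Answer: O(log n)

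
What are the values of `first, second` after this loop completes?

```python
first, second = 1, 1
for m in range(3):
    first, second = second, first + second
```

Fibonacci: after 3 iterations
`first, second` takes the values: (1, 1) → (1, 2) → (2, 3) → (3, 5)

Answer: 3, 5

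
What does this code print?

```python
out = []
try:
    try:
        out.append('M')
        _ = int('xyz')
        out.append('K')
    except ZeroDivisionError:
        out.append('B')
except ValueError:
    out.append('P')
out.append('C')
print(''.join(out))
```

Execution trace: 'M' (try body) → 'P' (outer except ValueError) → 'C' (after the try/except). Output: MPC

Answer: MPC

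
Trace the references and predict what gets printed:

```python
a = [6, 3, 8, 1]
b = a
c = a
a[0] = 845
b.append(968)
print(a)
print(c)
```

Key concept: multiple aliases.
Step by step:
`a = [6, 3, 8, 1]` → a = [6, 3, 8, 1]
`b = a` → b = [6, 3, 8, 1] (same object as a)
`c = a` → c = [6, 3, 8, 1] (same object as a, b)
`a[0] = 845` → a = [845, 3, 8, 1] (same object as b, c); b = [845, 3, 8, 1] (same object as a, c); c = [845, 3, 8, 1] (same object as a, b)
`b.append(968)` → a = [845, 3, 8, 1, 968] (same object as b, c); b = [845, 3, 8, 1, 968] (same object as a, c); c = [845, 3, 8, 1, 968] (same object as a, b)
`print(a)` → prints [845, 3, 8, 1, 968]
`print(c)` → prints [845, 3, 8, 1, 968]

Answer:
[845, 3, 8, 1, 968]
[845, 3, 8, 1, 968]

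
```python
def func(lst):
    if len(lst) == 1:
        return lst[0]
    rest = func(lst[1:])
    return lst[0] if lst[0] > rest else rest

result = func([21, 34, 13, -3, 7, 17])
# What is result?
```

Recursive max over [21, 34, 13, -3, 7, 17] = 34

Answer: 34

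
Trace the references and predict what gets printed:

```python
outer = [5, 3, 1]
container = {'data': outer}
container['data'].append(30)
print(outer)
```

Key concept: dict holds reference to list.
Step by step:
`outer = [5, 3, 1]` → outer = [5, 3, 1]
`container = {'data': outer}` → container = {'data': [5, 3, 1]}
`container['data'].append(30)` → outer = [5, 3, 1, 30]; container = {'data': [5, 3, 1, 30]}
`print(outer)` → prints [5, 3, 1, 30]

Answer: [5, 3, 1, 30]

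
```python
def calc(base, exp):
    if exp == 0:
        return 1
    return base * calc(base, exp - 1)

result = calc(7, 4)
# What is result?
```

calc(7, 4) = 7 * 7 * 7 * 7 = 2401

Answer: 2401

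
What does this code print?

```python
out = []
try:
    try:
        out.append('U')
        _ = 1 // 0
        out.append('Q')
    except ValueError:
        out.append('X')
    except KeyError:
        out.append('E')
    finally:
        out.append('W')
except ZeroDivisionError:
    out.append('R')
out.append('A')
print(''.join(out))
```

Execution trace: 'U' (try body) → 'W' (finally) → 'R' (outer except ZeroDivisionError) → 'A' (after the try/except). Output: UWRA

Answer: UWRA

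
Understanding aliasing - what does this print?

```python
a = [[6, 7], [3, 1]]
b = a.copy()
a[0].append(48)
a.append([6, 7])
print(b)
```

Key concept: shallow copy with nested lists.
Step by step:
`a = [[6, 7], [3, 1]]` → a = [[6, 7], [3, 1]]
`b = a.copy()` → b = [[6, 7], [3, 1]]
`a[0].append(48)` → a = [[6, 7, 48], [3, 1]]; b = [[6, 7, 48], [3, 1]]
`a.append([6, 7])` → a = [[6, 7, 48], [3, 1], [6, 7]]
`print(b)` → prints [[6, 7, 48], [3, 1]]

Answer: [[6, 7, 48], [3, 1]]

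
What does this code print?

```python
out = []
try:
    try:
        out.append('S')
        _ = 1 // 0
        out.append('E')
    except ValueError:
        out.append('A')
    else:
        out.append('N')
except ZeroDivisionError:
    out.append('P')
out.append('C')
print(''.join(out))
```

Execution trace: 'S' (try body) → 'P' (outer except ZeroDivisionError) → 'C' (after the try/except). Output: SPC

Answer: SPC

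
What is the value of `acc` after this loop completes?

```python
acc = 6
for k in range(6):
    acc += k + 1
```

Start at 6, add 1 to 6 = 27
`acc` takes the values: 6 → 7 → 9 → 12 → 16 → 21 → 27

Answer: 27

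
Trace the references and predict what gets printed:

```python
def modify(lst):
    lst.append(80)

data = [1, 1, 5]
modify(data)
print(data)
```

Key concept: function modifies passed list.
Step by step:
`data = [1, 1, 5]` → data = [1, 1, 5]
`modify(data)` → data = [1, 1, 5, 80]
`print(data)` → prints [1, 1, 5, 80]

Answer: [1, 1, 5, 80]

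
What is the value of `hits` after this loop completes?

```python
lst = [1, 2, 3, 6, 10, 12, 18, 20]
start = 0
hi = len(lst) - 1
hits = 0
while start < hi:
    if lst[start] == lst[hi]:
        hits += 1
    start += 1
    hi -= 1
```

Count matching pairs from ends
`hits` takes the values: 0

Answer: 0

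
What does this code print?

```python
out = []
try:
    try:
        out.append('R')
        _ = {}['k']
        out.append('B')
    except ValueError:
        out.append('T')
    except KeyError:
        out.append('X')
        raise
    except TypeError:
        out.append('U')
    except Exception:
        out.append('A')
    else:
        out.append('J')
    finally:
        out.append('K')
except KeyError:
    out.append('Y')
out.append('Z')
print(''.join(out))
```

Execution trace: 'R' (inner try body) → 'X' (inner except KeyError) → 'K' (inner finally) → 'Y' (outer except KeyError) → 'Z' (after the try/except). Output: RXKYZ

Answer: RXKYZ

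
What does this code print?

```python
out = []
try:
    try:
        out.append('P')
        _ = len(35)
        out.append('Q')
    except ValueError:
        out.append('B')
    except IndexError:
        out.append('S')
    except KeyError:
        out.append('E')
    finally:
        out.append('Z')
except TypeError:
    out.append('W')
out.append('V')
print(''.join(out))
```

Execution trace: 'P' (try body) → 'Z' (finally) → 'W' (outer except TypeError) → 'V' (after the try/except). Output: PZWV

Answer: PZWV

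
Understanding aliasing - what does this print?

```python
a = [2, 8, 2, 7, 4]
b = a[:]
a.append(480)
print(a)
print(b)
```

Key concept: slice [:] creates copy.
Step by step:
`a = [2, 8, 2, 7, 4]` → a = [2, 8, 2, 7, 4]
`b = a[:]` → b = [2, 8, 2, 7, 4]
`a.append(480)` → a = [2, 8, 2, 7, 4, 480]
`print(a)` → prints [2, 8, 2, 7, 4, 480]
`print(b)` → prints [2, 8, 2, 7, 4]

Answer:
[2, 8, 2, 7, 4, 480]
[2, 8, 2, 7, 4]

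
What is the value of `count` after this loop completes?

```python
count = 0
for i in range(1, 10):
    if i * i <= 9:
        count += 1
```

Count numbers where i² ≤ 9
`count` takes the values: 0 → 1 → 2 → 3

Answer: 3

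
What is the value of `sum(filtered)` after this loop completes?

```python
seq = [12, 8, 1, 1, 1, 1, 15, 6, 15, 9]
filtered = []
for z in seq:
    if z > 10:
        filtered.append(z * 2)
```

Sum of doubled values > 10
`filtered` takes the values: [] → [24] → [24, 30] → [24, 30, 30]
So `sum(filtered)` = 84

Answer: 84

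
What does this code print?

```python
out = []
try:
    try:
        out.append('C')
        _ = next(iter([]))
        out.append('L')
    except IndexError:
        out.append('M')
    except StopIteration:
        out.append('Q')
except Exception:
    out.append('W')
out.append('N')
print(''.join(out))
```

Execution trace: 'C' (inner try body) → 'Q' (inner except StopIteration) → 'N' (after the try/except). Output: CQN

Answer: CQN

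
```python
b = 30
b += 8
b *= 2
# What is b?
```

Trace:
`b = 30` → b = 30
`b += 8` → b = 38
`b *= 2` → b = 76
So b = 76

Answer: 76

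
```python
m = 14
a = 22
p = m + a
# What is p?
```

Trace:
`m = 14` → m = 14
`a = 22` → a = 22
`p = m + a` → p = 36
So p = 36

Answer: 36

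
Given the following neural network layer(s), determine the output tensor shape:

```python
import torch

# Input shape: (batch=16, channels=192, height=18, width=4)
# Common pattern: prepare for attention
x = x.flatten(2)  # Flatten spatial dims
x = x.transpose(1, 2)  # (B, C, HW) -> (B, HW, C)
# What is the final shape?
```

Input: (16, 192, 18, 4) -> after flatten(2): (16, 192, 72) -> Output: (16, 72, 192)

Answer: (16, 72, 192)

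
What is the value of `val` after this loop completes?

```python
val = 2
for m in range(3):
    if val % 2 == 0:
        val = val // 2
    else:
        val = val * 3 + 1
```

Collatz-style transformation from 2
`val` takes the values: 2 → 1 → 4 → 2

Answer: 2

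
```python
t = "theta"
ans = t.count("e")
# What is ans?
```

Trace:
`t = "theta"` → t = 'theta'
`ans = t.count("e")` → ans = 1
So ans = 1

Answer: 1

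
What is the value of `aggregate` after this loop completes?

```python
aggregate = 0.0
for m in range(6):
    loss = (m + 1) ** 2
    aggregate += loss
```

Sum of squared losses 1² + 2² + ... + 6²
`aggregate` takes the values: 0.0 → 1.0 → 5.0 → 14.0 → 30.0 → 55.0 → 91.0

Answer: 91.0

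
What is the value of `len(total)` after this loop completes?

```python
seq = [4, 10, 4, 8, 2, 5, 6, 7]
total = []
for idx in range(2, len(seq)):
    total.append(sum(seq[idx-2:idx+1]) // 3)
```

Number of 3-element averages
`total` takes the values: [] → [6] → [6, 7] → [6, 7, 4] → [6, 7, 4, 5] → [6, 7, 4, 5, 4] → [6, 7, 4, 5, 4, 6]
So `len(total)` = 6

Answer: 6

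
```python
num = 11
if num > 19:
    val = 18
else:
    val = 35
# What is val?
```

Trace:
`num = 11` → num = 11
`if num > 19: ...` → num > 19 is False, take else branch → val = 35
So val = 35

Answer: 35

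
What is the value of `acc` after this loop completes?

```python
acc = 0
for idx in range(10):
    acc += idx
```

Sum of 0 to 9 = 45
`acc` takes the values: 0 → 1 → 3 → 6 → 10 → 15 → 21 → 28 → 36 → 45

Answer: 45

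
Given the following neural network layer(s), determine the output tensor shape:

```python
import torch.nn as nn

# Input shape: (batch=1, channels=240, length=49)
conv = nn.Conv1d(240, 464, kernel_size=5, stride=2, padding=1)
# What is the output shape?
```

Input: (1, 240, 49) -> Output: (1, 464, 24)

Answer: (1, 464, 24)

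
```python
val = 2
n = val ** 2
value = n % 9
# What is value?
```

Trace:
`val = 2` → val = 2
`n = val ** 2` → n = 4
`value = n % 9` → value = 4
So value = 4

Answer: 4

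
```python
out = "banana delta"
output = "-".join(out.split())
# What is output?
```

Trace:
`out = "banana delta"` → out = 'banana delta'
`output = "-".join(out.split())` → output = 'banana-delta'
So output = 'banana-delta'

Answer: 'banana-delta'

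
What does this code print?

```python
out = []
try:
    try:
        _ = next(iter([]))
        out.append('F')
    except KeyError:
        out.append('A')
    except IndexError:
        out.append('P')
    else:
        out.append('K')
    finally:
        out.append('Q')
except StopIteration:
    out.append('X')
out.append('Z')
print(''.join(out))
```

Execution trace: 'Q' (finally) → 'X' (outer except StopIteration) → 'Z' (after the try/except). Output: QXZ

Answer: QXZ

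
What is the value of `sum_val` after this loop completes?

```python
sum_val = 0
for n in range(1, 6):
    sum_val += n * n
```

Sum of squares 1² to 5² = 55
`sum_val` takes the values: 0 → 1 → 5 → 14 → 30 → 55

Answer: 55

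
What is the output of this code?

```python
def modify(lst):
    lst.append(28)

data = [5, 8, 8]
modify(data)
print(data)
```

Key concept: function modifies passed list.
Step by step:
`data = [5, 8, 8]` → data = [5, 8, 8]
`modify(data)` → data = [5, 8, 8, 28]
`print(data)` → prints [5, 8, 8, 28]

Answer: [5, 8, 8, 28]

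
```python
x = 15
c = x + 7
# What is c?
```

Trace:
`x = 15` → x = 15
`c = x + 7` → c = 22
So c = 22

Answer: 22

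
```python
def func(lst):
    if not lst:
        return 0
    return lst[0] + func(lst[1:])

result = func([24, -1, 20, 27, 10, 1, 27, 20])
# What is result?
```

24 + (-1) + 20 + 27 + 10 + 1 + 27 + 20 + 0 = 128

Answer: 128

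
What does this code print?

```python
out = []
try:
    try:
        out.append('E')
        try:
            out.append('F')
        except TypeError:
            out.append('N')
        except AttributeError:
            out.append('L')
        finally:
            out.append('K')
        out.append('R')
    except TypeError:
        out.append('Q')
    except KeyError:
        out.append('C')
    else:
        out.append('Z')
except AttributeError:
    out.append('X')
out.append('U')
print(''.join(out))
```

Execution trace: 'E' (try body) → 'F' (inner try body, no exception) → 'K' (inner finally) → 'R' (try body, no exception) → 'Z' (else) → 'U' (after the try/except). Output: EFKRZU

Answer: EFKRZU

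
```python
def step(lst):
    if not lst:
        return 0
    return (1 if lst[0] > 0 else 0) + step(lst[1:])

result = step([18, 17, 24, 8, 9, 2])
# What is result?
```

Count of positive elements in [18, 17, 24, 8, 9, 2] = 6

Answer: 6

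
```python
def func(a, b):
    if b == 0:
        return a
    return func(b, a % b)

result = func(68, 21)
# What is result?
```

func(68, 21) -> func(21, 5) -> func(5, 1) -> func(1, 0) -> 1

Answer: 1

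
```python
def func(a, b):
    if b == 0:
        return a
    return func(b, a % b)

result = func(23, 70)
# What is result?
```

func(23, 70) -> func(70, 23) -> func(23, 1) -> func(1, 0) -> 1

Answer: 1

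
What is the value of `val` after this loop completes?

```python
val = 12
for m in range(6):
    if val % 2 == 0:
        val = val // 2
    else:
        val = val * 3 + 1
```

Collatz-style transformation from 12
`val` takes the values: 12 → 6 → 3 → 10 → 5 → 16 → 8

Answer: 8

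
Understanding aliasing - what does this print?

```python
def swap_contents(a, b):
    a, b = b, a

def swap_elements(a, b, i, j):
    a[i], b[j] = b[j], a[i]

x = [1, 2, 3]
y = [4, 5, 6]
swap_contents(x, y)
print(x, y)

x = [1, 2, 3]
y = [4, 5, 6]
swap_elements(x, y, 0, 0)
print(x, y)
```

Key concept: parameter rebinding vs mutation.
Step by step:
`x = [1, 2, 3]` → x = [1, 2, 3]
`y = [4, 5, 6]` → y = [4, 5, 6]
`swap_contents(x, y)` → no visible change to tracked variables
`print(x, y)` → prints [1, 2, 3] [4, 5, 6]
`x = [1, 2, 3]` → x = [1, 2, 3]
`y = [4, 5, 6]` → y = [4, 5, 6]
`swap_elements(x, y, 0, 0)` → x = [4, 2, 3]; y = [1, 5, 6]
`print(x, y)` → prints [4, 2, 3] [1, 5, 6]

Answer:
[1, 2, 3] [4, 5, 6]
[4, 2, 3] [1, 5, 6]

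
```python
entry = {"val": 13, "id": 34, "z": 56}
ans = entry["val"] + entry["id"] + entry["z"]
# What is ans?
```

Trace:
`entry = {"val": 13, "id": 34, "z": 56}` → entry = {'val': 13, 'id': 34, 'z': 56}
`ans = entry["val"] + entry["id"] + entry["z"]` → ans = 103
So ans = 103

Answer: 103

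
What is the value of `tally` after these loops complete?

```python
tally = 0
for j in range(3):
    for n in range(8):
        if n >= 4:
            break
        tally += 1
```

Inner breaks at 4, outer runs 3 times
`tally` takes the values: 0 → 1 → 2 → 3 → 4 → 5 → 6 → 7 → 8 → 9 → 10 → 11 → 12

Answer: 12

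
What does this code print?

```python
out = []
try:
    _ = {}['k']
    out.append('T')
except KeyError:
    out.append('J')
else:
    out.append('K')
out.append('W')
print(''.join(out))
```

Execution trace: 'J' (except KeyError) → 'W' (after the try/except). Output: JW

Answer: JW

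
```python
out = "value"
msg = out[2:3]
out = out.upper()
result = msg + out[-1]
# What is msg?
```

Trace:
`out = "value"` → out = 'value'
`msg = out[2:3]` → msg = 'l'
`out = out.upper()` → out = 'VALUE'
`result = msg + out[-1]` → result = 'lE'
So msg = 'l'

Answer: 'l'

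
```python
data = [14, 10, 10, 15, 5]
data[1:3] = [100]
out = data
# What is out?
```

Trace:
`data = [14, 10, 10, 15, 5]` → data = [14, 10, 10, 15, 5]
`data[1:3] = [100]` → data = [14, 100, 15, 5]
`out = data` → out = [14, 100, 15, 5]
So out = [14, 100, 15, 5]

Answer: [14, 100, 15, 5]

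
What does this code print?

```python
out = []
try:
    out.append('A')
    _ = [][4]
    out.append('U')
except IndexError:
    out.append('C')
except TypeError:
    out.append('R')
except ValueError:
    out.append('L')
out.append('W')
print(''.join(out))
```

Execution trace: 'A' (try body) → 'C' (except IndexError) → 'W' (after the try/except). Output: ACW

Answer: ACW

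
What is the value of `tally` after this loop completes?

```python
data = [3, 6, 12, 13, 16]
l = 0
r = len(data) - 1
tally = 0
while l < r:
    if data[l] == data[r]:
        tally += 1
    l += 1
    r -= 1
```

Count matching pairs from ends
`tally` takes the values: 0

Answer: 0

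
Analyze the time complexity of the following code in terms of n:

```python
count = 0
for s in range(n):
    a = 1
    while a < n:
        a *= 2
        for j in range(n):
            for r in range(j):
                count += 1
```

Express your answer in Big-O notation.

Each loop level contributes: n × log n × n × n. Multiplying the contributions gives O(n^3 log n).

Answer: O(n^3 log n)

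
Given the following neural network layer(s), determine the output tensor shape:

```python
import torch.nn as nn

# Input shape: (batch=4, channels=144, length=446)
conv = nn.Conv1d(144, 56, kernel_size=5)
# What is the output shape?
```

Input: (4, 144, 446) -> Output: (4, 56, 442)

Answer: (4, 56, 442)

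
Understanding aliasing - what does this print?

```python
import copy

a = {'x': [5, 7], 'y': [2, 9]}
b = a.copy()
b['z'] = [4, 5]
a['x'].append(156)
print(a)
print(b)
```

Key concept: shallow copy of dict with mutable values.
Step by step:
`a = {'x': [5, 7], 'y': [2, 9]}` → a = {'x': [5, 7], 'y': [2, 9]}
`b = a.copy()` → b = {'x': [5, 7], 'y': [2, 9]}
`b['z'] = [4, 5]` → b = {'x': [5, 7], 'y': [2, 9], 'z': [4, 5]}
`a['x'].append(156)` → a = {'x': [5, 7, 156], 'y': [2, 9]}; b = {'x': [5, 7, 156], 'y': [2, 9], 'z': [4, 5]}
`print(a)` → prints {'x': [5, 7, 156], 'y': [2, 9]}
`print(b)` → prints {'x': [5, 7, 156], 'y': [2, 9], 'z': [4, 5]}

Answer:
{'x': [5, 7, 156], 'y': [2, 9]}
{'x': [5, 7, 156], 'y': [2, 9], 'z': [4, 5]}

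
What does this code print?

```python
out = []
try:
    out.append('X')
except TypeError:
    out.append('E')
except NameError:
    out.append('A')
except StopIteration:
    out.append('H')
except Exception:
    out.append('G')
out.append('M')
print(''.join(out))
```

Execution trace: 'X' (try body, no exception) → 'M' (after the try/except). Output: XM

Answer: XM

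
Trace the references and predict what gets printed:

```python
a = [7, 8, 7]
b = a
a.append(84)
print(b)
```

Key concept: basic list aliasing.
Step by step:
`a = [7, 8, 7]` → a = [7, 8, 7]
`b = a` → b = [7, 8, 7] (same object as a)
`a.append(84)` → a = [7, 8, 7, 84] (same object as b); b = [7, 8, 7, 84] (same object as a)
`print(b)` → prints [7, 8, 7, 84]

Answer: [7, 8, 7, 84]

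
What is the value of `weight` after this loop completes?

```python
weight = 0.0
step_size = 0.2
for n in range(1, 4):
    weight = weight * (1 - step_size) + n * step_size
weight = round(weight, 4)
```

Moving average with lr=0.2
`weight` takes the values: 0.0 → 0.2 → 0.56 → 1.048

Answer: 1.048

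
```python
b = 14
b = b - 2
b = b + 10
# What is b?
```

Trace:
`b = 14` → b = 14
`b = b - 2` → b = 12
`b = b + 10` → b = 22
So b = 22

Answer: 22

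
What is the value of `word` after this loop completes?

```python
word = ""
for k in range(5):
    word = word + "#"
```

Repeat '#' 5 times
`word` takes the values: "" → "#" → "##" → "###" → "####" → "#####"

Answer: "#####"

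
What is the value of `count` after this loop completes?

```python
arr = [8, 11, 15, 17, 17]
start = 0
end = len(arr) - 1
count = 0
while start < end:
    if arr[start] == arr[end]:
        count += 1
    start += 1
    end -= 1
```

Count matching pairs from ends
`count` takes the values: 0

Answer: 0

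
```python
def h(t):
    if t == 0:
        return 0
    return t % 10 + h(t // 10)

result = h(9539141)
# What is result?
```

Sum of digits of 9539141: 1 + 4 + 1 + 9 + 3 + 5 + 9 = 32

Answer: 32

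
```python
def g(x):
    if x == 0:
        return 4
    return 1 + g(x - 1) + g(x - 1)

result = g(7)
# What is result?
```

g(x) = 1 + 2·g(x-1), g(0)=4. Closed form: (4+1)·2^7 - 1 = 639.

Answer: 639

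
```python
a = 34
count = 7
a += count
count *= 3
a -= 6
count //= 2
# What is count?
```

Trace:
`a = 34` → a = 34
`count = 7` → count = 7
`a += count` → a = 41
`count *= 3` → count = 21
`a -= 6` → a = 35
`count //= 2` → count = 10
So count = 10

Answer: 10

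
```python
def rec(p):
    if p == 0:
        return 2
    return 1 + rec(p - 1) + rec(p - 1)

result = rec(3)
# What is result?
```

rec(p) = 1 + 2·rec(p-1), rec(0)=2. Closed form: (2+1)·2^3 - 1 = 23.

Answer: 23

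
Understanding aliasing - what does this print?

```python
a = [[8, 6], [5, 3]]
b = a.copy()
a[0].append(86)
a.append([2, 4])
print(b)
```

Key concept: shallow copy with nested lists.
Step by step:
`a = [[8, 6], [5, 3]]` → a = [[8, 6], [5, 3]]
`b = a.copy()` → b = [[8, 6], [5, 3]]
`a[0].append(86)` → a = [[8, 6, 86], [5, 3]]; b = [[8, 6, 86], [5, 3]]
`a.append([2, 4])` → a = [[8, 6, 86], [5, 3], [2, 4]]
`print(b)` → prints [[8, 6, 86], [5, 3]]

Answer: [[8, 6, 86], [5, 3]]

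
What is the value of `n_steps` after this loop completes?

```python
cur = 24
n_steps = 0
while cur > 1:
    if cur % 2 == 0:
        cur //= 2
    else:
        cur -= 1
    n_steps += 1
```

Steps to reduce 24 to 1
`n_steps` takes the values: 0 → 1 → 2 → 3 → 4 → 5

Answer: 5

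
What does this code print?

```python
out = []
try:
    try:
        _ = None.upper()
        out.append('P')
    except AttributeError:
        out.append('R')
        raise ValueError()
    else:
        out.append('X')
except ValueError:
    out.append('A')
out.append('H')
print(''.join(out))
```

Execution trace: 'R' (inner except AttributeError) → 'A' (outer except ValueError) → 'H' (after the try/except). Output: RAH

Answer: RAH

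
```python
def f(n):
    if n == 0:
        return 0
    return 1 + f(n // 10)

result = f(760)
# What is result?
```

Count of digits of 760: 3

Answer: 3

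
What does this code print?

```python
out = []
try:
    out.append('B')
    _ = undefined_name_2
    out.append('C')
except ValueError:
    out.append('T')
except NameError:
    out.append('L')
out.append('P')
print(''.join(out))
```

Execution trace: 'B' (try body) → 'L' (except NameError) → 'P' (after the try/except). Output: BLP

Answer: BLP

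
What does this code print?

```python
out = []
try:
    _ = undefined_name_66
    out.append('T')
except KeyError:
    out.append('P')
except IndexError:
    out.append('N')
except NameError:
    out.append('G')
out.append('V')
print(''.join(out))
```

Execution trace: 'G' (except NameError) → 'V' (after the try/except). Output: GV

Answer: GV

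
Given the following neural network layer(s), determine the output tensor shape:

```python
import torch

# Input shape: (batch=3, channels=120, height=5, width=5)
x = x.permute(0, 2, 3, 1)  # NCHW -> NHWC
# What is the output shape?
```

Input: (3, 120, 5, 5) -> Output: (3, 5, 5, 120)

Answer: (3, 5, 5, 120)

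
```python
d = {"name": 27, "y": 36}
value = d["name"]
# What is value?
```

Trace:
`d = {"name": 27, "y": 36}` → d = {'name': 27, 'y': 36}
`value = d["name"]` → value = 27
So value = 27

Answer: 27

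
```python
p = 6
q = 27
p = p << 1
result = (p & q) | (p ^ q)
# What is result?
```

Trace:
`p = 6` → p = 6
`q = 27` → q = 27
`p = p << 1` → p = 12
`result = (p & q) | (p ^ q)` → result = 31
So result = 31

Answer: 31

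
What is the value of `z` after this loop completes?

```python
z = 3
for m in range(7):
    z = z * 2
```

Multiply by 2, 7 times: 3 * 2^7 = 384
`z` takes the values: 3 → 6 → 12 → 24 → 48 → 96 → 192 → 384

Answer: 384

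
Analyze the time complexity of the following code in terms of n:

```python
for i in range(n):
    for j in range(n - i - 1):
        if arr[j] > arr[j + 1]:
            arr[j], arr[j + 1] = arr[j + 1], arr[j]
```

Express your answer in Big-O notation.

This is Bubble sort. Time complexity: O(n²).

Answer: O(n²)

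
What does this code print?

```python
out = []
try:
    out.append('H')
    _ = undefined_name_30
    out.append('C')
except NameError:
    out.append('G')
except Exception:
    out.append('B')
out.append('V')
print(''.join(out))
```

Execution trace: 'H' (try body) → 'G' (except NameError) → 'V' (after the try/except). Output: HGV

Answer: HGV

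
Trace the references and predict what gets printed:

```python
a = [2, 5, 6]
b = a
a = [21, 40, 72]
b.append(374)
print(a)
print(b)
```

Key concept: rebinding vs mutation: a is rebound to a new list, b still points at the original.
Step by step:
`a = [2, 5, 6]` → a = [2, 5, 6]
`b = a` → b = [2, 5, 6] (same object as a)
`a = [21, 40, 72]` → a = [21, 40, 72]
`b.append(374)` → b = [2, 5, 6, 374]
`print(a)` → prints [21, 40, 72]
`print(b)` → prints [2, 5, 6, 374]

Answer:
[21, 40, 72]
[2, 5, 6, 374]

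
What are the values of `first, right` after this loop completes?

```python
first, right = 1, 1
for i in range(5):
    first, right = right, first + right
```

Fibonacci: after 5 iterations
`first, right` takes the values: (1, 1) → (1, 2) → (2, 3) → (3, 5) → (5, 8) → (8, 13)

Answer: 8, 13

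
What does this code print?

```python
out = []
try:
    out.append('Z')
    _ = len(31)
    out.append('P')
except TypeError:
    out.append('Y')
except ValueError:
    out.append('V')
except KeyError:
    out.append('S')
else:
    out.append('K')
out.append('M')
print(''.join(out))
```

Execution trace: 'Z' (try body) → 'Y' (except TypeError) → 'M' (after the try/except). Output: ZYM

Answer: ZYM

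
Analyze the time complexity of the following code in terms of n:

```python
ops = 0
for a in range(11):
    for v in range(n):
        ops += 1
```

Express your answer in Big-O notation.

Each loop level contributes: 1 × n. Multiplying the contributions gives O(n).

Answer: O(n)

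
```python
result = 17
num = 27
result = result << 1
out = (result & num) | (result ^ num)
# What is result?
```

Trace:
`result = 17` → result = 17
`num = 27` → num = 27
`result = result << 1` → result = 34
`out = (result & num) | (result ^ num)` → out = 59
So result = 34

Answer: 34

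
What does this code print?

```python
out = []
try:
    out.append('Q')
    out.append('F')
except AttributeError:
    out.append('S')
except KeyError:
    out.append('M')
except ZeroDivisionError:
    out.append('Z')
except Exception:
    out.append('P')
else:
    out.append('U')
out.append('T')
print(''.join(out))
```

Execution trace: 'Q' (try body) → 'F' (try body, no exception) → 'U' (else) → 'T' (after the try/except). Output: QFUT

Answer: QFUT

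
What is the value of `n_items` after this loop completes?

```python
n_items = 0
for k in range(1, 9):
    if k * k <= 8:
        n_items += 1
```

Count numbers where k² ≤ 8
`n_items` takes the values: 0 → 1 → 2

Answer: 2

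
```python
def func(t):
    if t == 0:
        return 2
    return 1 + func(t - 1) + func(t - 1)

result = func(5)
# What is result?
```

func(t) = 1 + 2·func(t-1), func(0)=2. Closed form: (2+1)·2^5 - 1 = 95.

Answer: 95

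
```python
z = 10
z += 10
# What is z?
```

Trace:
`z = 10` → z = 10
`z += 10` → z = 20
So z = 20

Answer: 20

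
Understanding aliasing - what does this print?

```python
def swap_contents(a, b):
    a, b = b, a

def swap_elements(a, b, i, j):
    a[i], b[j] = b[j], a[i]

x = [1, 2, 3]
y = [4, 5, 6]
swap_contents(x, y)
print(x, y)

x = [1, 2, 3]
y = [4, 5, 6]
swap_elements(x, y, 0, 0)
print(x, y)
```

Key concept: parameter rebinding vs mutation.
Step by step:
`x = [1, 2, 3]` → x = [1, 2, 3]
`y = [4, 5, 6]` → y = [4, 5, 6]
`swap_contents(x, y)` → no visible change to tracked variables
`print(x, y)` → prints [1, 2, 3] [4, 5, 6]
`x = [1, 2, 3]` → x = [1, 2, 3]
`y = [4, 5, 6]` → y = [4, 5, 6]
`swap_elements(x, y, 0, 0)` → x = [4, 2, 3]; y = [1, 5, 6]
`print(x, y)` → prints [4, 2, 3] [1, 5, 6]

Answer:
[1, 2, 3] [4, 5, 6]
[4, 2, 3] [1, 5, 6]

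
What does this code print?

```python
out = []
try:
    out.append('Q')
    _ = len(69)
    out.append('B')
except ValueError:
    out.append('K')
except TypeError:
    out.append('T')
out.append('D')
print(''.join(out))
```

Execution trace: 'Q' (try body) → 'T' (except TypeError) → 'D' (after the try/except). Output: QTD

Answer: QTD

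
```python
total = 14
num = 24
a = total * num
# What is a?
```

Trace:
`total = 14` → total = 14
`num = 24` → num = 24
`a = total * num` → a = 336
So a = 336

Answer: 336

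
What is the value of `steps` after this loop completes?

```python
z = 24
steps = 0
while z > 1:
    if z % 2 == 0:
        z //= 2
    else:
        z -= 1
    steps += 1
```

Steps to reduce 24 to 1
`steps` takes the values: 0 → 1 → 2 → 3 → 4 → 5

Answer: 5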